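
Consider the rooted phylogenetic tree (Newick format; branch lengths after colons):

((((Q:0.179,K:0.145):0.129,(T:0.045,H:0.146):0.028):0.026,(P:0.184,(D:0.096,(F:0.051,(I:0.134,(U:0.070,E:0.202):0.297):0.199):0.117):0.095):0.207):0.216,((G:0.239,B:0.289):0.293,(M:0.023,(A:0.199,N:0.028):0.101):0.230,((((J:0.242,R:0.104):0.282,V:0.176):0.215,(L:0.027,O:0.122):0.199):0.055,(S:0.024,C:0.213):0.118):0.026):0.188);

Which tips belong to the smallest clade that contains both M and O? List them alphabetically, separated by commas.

A, B, C, G, J, L, M, N, O, R, S, V

Tracing M: it sits inside (M,(A,N)).
Tracing O: it sits inside (L,O).
The smallest clade enclosing both is ((G,B),(M,(A,N)),((((J,R),V),(L,O)),(S,C))); the answer is its 12 terminal taxa in alphabetical order.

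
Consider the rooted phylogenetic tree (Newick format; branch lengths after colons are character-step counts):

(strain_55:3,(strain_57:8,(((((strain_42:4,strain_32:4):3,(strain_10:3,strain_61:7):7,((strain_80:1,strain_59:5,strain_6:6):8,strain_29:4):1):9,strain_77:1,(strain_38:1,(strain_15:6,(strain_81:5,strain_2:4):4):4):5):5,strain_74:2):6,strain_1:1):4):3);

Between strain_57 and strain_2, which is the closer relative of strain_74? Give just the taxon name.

strain_2

The MRCA of strain_74 and strain_2 subtends ((((strain_42,strain_32),(strain_10,strain_61),((strain_80,strain_59,strain_6),strain_29)),strain_77,(strain_38,(strain_15,(strain_81,strain_2)))),strain_74) (14 taxa).
The MRCA of strain_74 and strain_57 subtends (strain_57,(((((strain_42,strain_32),(strain_10,strain_61),((strain_80,strain_59,strain_6),strain_29)),strain_77,(strain_38,(strain_15,(strain_81,strain_2)))),strain_74),strain_1)) (16 taxa).
The first is nested inside the second, so strain_74 shares a more recent common ancestor with strain_2.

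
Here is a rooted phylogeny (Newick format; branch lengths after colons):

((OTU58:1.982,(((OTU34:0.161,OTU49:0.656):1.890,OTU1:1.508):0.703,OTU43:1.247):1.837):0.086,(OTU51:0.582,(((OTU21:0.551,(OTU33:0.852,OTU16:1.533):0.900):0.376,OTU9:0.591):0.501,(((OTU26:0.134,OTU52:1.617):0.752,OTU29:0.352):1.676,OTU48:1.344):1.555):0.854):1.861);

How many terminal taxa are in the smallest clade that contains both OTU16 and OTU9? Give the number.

The MRCA of OTU16 and OTU9 is the node subtending ((OTU21,(OTU33,OTU16)),OTU9).
That clade contains 4 terminal taxa: OTU16, OTU21, OTU33, OTU9.

4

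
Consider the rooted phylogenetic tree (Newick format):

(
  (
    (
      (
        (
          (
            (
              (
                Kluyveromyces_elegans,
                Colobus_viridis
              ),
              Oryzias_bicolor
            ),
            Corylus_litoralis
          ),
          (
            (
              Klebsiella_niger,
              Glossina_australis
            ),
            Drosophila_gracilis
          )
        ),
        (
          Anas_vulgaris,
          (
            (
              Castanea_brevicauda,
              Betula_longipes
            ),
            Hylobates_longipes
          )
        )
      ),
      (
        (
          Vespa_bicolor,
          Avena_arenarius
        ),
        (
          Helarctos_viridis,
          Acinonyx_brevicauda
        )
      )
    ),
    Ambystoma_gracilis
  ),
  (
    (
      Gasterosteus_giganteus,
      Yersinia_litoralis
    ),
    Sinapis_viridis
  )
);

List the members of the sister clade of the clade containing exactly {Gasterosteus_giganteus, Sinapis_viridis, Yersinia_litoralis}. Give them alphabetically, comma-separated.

Acinonyx_brevicauda, Ambystoma_gracilis, Anas_vulgaris, Avena_arenarius, Betula_longipes, Castanea_brevicauda, Colobus_viridis, Corylus_litoralis, Drosophila_gracilis, Glossina_australis, Helarctos_viridis, Hylobates_longipes, Klebsiella_niger, Kluyveromyces_elegans, Oryzias_bicolor, Vespa_bicolor

The clade containing exactly {Gasterosteus_giganteus, Sinapis_viridis, Yersinia_litoralis} attaches directly to the root of the tree.
The other lineage descending from that same node — the sister group — is (((((((Kluyveromyces_elegans,Colobus_viridis),Oryzias_bicolor),Corylus_litoralis),((Klebsiella_niger,Glossina_australis),Drosophila_gracilis)),(Anas_vulgaris,((Castanea_brevicauda,Betula_longipes),Hylobates_longipes))),((Vespa_bicolor,Avena_arenarius),(Helarctos_viridis,Acinonyx_brevicauda))),Ambystoma_gracilis); its 16 tips in alphabetical order are the answer.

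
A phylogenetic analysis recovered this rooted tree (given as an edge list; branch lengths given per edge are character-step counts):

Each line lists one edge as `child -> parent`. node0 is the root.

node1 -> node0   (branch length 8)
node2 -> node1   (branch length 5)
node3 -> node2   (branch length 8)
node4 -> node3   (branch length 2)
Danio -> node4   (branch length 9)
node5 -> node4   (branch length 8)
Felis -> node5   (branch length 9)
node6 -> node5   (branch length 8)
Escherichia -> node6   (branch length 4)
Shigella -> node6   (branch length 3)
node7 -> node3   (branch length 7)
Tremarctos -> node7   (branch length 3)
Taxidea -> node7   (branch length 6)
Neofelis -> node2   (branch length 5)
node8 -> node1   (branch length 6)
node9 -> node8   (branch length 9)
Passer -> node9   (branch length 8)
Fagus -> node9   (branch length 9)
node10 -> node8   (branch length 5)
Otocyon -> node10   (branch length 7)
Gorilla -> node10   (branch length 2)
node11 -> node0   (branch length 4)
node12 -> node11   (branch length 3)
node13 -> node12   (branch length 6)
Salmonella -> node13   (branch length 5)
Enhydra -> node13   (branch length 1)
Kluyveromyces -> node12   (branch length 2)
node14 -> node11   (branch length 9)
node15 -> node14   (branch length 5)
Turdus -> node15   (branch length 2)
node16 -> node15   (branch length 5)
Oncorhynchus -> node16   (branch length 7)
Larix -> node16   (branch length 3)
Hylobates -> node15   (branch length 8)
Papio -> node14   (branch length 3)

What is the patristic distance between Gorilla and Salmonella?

39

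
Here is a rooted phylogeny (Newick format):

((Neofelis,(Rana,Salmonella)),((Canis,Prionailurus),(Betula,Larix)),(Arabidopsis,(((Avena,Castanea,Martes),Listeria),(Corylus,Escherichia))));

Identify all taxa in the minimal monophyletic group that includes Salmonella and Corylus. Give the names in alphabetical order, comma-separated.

Arabidopsis, Avena, Betula, Canis, Castanea, Corylus, Escherichia, Larix, Listeria, Martes, Neofelis, Prionailurus, Rana, Salmonella

Tracing Salmonella: it sits inside (Rana,Salmonella).
Tracing Corylus: it sits inside (Corylus,Escherichia).
The smallest clade enclosing both is the whole tree (their MRCA is the root), so the answer is all 14 tips in alphabetical order.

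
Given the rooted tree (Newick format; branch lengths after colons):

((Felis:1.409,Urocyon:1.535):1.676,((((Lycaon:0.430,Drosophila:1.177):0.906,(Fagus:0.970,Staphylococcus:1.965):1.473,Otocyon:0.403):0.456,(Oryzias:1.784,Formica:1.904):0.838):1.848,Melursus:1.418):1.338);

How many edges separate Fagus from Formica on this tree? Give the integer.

The MRCA of Fagus and Formica is the node subtending (((Lycaon,Drosophila),(Fagus,Staphylococcus),Otocyon),(Oryzias,Formica)).
From Fagus up to that node: 3 branches. From Formica up to the same node: 2 branches. Total: 3 + 2 = 5.

5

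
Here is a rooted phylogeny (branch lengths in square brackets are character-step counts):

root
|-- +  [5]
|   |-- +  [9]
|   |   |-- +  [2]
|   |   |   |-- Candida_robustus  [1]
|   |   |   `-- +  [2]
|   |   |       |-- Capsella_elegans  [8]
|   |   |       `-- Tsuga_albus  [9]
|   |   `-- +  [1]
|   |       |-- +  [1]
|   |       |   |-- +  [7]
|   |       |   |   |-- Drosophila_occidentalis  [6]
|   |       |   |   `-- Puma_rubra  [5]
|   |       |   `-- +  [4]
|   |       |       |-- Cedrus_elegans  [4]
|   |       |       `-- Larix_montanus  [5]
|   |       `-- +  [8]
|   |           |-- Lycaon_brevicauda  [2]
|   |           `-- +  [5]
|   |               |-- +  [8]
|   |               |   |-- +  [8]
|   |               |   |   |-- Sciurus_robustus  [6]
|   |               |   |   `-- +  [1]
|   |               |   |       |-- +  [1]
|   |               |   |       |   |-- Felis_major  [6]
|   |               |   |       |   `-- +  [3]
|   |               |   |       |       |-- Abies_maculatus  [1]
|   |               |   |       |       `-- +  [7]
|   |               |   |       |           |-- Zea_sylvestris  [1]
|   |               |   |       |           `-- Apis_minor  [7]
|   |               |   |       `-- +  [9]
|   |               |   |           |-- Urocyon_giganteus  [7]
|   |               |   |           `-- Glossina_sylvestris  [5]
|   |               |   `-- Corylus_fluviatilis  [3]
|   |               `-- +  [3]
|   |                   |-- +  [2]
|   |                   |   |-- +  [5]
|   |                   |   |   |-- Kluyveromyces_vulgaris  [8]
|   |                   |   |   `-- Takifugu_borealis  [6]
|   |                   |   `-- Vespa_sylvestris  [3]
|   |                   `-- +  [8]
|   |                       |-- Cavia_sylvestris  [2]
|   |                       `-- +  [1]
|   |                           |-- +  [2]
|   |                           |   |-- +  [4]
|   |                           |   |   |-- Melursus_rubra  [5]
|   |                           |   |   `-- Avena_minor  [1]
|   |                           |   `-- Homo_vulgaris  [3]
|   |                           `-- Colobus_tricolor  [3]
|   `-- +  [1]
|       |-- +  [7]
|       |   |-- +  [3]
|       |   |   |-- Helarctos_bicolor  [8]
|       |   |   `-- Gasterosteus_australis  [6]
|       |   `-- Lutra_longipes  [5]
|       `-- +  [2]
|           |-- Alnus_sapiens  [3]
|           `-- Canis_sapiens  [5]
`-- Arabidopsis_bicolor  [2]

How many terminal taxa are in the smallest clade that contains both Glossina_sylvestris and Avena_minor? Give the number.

16

The MRCA of Glossina_sylvestris and Avena_minor is the node subtending (((Sciurus_robustus,((Felis_major,(Abies_maculatus,(Zea_sylvestris,Apis_minor))),(Urocyon_giganteus,Glossina_sylvestris))),Corylus_fluviatilis),(((Kluyveromyces_vulgaris,Takifugu_borealis),Vespa_sylvestris),(Cavia_sylvestris,(((Melursus_rubra,Avena_minor),Homo_vulgaris),Colobus_tricolor)))).
That clade contains 16 terminal taxa: Abies_maculatus, Apis_minor, Avena_minor, Cavia_sylvestris, Colobus_tricolor, Corylus_fluviatilis, Felis_major, Glossina_sylvestris, Homo_vulgaris, Kluyveromyces_vulgaris, Melursus_rubra, Sciurus_robustus, Takifugu_borealis, Urocyon_giganteus, Vespa_sylvestris, Zea_sylvestris.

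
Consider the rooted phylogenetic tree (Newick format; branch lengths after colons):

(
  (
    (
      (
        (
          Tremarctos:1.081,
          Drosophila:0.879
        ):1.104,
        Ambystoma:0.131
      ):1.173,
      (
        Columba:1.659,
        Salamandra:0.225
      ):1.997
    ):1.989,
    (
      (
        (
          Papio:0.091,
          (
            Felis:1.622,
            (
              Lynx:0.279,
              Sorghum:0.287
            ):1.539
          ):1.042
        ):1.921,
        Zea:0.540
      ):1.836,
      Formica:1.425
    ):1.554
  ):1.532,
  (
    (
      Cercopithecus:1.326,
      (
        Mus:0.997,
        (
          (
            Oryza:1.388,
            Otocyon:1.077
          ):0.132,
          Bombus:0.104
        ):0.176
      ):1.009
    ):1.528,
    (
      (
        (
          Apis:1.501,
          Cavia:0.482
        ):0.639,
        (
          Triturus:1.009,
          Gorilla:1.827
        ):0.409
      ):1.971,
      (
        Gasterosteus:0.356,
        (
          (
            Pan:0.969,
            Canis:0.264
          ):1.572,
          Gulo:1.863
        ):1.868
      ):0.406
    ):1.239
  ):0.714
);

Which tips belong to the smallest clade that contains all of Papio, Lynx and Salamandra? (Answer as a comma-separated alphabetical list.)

Tracing Papio: it sits inside (Papio,(Felis,(Lynx,Sorghum))).
Tracing Lynx: it sits inside (Lynx,Sorghum).
Tracing Salamandra: it sits inside (Columba,Salamandra).
The smallest clade enclosing all 3 is ((((Tremarctos,Drosophila),Ambystoma),(Columba,Salamandra)),(((Papio,(Felis,(Lynx,Sorghum))),Zea),Formica)); the answer is its 11 terminal taxa in alphabetical order.

Ambystoma, Columba, Drosophila, Felis, Formica, Lynx, Papio, Salamandra, Sorghum, Tremarctos, Zea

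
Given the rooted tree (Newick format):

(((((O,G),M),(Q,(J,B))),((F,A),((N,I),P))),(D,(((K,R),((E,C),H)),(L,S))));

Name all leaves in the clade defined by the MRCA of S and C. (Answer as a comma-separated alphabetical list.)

C, E, H, K, L, R, S

Tracing S: it sits inside (L,S).
Tracing C: it sits inside (E,C).
The smallest clade enclosing both is (((K,R),((E,C),H)),(L,S)); the answer is its 7 terminal taxa in alphabetical order.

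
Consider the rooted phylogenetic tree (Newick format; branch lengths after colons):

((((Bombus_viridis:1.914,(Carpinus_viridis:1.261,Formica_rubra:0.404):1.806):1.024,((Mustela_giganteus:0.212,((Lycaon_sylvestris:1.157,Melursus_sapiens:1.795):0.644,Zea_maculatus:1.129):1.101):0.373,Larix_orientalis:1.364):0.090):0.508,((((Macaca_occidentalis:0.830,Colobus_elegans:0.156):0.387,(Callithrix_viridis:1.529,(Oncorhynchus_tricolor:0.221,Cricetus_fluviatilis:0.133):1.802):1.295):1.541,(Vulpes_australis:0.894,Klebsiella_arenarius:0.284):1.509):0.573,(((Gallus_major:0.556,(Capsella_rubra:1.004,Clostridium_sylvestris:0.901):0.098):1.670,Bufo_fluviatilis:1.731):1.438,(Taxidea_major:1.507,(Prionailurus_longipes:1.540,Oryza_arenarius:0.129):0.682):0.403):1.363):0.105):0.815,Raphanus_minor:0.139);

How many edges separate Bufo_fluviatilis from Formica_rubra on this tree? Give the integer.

8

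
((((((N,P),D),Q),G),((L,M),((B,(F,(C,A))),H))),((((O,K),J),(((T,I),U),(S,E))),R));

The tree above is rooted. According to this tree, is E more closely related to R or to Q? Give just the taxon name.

R

The MRCA of E and R subtends ((((O,K),J),(((T,I),U),(S,E))),R) (9 taxa).
The MRCA of E and Q is the root, subtending the entire tree (21 taxa).
The first is nested inside the second, so E shares a more recent common ancestor with R.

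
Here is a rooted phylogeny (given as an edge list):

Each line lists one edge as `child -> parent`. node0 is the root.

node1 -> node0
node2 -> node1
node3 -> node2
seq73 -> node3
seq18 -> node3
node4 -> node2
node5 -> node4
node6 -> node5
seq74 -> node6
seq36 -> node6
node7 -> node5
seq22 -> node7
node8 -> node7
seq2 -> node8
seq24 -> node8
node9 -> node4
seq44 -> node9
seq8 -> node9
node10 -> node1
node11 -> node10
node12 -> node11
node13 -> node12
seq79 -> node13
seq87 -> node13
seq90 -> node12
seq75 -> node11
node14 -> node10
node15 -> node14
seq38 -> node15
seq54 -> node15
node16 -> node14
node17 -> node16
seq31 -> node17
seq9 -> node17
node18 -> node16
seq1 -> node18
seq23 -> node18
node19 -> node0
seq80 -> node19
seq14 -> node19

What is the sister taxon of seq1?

seq23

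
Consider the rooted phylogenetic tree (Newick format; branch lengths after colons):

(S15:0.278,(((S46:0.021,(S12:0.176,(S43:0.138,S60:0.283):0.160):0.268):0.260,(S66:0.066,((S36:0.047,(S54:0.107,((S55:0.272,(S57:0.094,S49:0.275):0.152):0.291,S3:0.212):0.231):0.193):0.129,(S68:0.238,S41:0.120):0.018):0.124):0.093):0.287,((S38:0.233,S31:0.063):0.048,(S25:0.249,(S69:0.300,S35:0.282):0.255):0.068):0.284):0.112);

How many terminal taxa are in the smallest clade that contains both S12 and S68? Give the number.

13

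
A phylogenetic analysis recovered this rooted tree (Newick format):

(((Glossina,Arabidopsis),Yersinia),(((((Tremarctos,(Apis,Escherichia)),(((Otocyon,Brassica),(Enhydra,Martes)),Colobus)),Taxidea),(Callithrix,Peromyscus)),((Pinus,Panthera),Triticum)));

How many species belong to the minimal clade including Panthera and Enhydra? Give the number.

The MRCA of Panthera and Enhydra is the node subtending (((((Tremarctos,(Apis,Escherichia)),(((Otocyon,Brassica),(Enhydra,Martes)),Colobus)),Taxidea),(Callithrix,Peromyscus)),((Pinus,Panthera),Triticum)).
That clade contains 14 terminal taxa: Apis, Brassica, Callithrix, Colobus, Enhydra, Escherichia, Martes, Otocyon, Panthera, Peromyscus, Pinus, Taxidea, Tremarctos, Triticum.

14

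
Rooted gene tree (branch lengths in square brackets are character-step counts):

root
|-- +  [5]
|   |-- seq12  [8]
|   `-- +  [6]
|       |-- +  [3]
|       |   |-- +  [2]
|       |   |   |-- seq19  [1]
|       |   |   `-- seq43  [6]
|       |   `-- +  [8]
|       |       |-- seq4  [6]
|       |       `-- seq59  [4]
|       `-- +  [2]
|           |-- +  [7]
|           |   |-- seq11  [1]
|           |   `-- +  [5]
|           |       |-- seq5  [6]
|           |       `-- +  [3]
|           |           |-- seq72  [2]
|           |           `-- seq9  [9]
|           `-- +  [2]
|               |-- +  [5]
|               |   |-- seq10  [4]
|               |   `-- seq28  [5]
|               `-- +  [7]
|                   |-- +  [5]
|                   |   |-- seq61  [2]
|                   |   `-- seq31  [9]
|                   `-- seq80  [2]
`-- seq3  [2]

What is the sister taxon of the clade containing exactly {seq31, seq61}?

seq80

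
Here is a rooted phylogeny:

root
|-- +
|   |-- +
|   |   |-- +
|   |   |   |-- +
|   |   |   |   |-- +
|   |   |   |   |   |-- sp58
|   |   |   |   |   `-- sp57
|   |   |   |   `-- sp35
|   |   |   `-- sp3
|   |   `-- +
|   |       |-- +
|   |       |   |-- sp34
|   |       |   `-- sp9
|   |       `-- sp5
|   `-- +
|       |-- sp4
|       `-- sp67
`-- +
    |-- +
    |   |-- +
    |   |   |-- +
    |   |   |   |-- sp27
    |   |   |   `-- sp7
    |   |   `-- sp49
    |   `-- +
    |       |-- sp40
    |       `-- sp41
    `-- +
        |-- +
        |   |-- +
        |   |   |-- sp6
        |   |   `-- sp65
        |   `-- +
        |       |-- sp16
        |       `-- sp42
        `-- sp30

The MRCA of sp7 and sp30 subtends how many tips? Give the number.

10

The MRCA of sp7 and sp30 is the node subtending ((((sp27,sp7),sp49),(sp40,sp41)),(((sp6,sp65),(sp16,sp42)),sp30)).
That clade contains 10 terminal taxa: sp16, sp27, sp30, sp40, sp41, sp42, sp49, sp6, sp65, sp7.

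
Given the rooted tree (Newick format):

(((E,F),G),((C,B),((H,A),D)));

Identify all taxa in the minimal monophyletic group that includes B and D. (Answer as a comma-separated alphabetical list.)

Tracing B: it sits inside (C,B).
Tracing D: it sits inside ((H,A),D).
The smallest clade enclosing both is ((C,B),((H,A),D)); the answer is its 5 terminal taxa in alphabetical order.

A, B, C, D, H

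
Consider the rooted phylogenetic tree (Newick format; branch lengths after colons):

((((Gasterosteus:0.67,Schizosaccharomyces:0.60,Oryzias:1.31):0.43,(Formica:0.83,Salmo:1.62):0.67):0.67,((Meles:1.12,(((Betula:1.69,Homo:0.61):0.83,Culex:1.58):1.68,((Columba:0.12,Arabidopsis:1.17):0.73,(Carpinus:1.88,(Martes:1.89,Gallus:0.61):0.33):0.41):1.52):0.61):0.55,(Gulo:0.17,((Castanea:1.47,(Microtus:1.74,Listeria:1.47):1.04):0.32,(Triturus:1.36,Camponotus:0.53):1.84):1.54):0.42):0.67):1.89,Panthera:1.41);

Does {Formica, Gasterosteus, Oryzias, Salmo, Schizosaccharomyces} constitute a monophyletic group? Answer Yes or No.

The most recent common ancestor of these taxa subtends ((Gasterosteus,Schizosaccharomyces,Oryzias),(Formica,Salmo)).
That clade has exactly 5 tips — every listed taxon and nothing else — so the group is monophyletic.

Yes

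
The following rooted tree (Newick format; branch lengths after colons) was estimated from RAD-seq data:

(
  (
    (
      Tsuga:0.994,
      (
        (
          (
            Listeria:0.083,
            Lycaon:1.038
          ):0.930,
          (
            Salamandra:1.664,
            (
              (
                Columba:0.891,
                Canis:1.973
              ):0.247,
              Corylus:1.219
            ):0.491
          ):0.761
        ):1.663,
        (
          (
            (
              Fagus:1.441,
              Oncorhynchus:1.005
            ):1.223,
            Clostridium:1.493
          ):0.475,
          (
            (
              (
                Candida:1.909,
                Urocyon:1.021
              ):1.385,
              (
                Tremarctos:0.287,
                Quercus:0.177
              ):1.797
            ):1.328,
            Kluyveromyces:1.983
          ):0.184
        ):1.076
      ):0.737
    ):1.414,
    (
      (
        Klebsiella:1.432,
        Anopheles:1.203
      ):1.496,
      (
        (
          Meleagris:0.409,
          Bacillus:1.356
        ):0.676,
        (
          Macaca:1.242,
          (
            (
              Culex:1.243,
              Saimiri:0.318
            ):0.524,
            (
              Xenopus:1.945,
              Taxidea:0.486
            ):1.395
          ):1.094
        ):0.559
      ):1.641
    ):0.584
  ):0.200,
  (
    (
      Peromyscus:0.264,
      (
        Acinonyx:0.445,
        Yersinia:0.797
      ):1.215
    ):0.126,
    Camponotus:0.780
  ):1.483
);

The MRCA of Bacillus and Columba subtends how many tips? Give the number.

24

The MRCA of Bacillus and Columba is the node subtending ((Tsuga,(((Listeria,Lycaon),(Salamandra,((Columba,Canis),Corylus))),(((Fagus,Oncorhynchus),Clostridium),(((Candida,Urocyon),(Tremarctos,Quercus)),Kluyveromyces)))),((Klebsiella,Anopheles),((Meleagris,Bacillus),(Macaca,((Culex,Saimiri),(Xenopus,Taxidea)))))).
That clade contains 24 terminal taxa: Anopheles, Bacillus, Candida, Canis, Clostridium, Columba, Corylus, Culex, Fagus, Klebsiella, Kluyveromyces, Listeria, Lycaon, Macaca, Meleagris, Oncorhynchus, Quercus, Saimiri, Salamandra, Taxidea, Tremarctos, Tsuga, Urocyon, Xenopus.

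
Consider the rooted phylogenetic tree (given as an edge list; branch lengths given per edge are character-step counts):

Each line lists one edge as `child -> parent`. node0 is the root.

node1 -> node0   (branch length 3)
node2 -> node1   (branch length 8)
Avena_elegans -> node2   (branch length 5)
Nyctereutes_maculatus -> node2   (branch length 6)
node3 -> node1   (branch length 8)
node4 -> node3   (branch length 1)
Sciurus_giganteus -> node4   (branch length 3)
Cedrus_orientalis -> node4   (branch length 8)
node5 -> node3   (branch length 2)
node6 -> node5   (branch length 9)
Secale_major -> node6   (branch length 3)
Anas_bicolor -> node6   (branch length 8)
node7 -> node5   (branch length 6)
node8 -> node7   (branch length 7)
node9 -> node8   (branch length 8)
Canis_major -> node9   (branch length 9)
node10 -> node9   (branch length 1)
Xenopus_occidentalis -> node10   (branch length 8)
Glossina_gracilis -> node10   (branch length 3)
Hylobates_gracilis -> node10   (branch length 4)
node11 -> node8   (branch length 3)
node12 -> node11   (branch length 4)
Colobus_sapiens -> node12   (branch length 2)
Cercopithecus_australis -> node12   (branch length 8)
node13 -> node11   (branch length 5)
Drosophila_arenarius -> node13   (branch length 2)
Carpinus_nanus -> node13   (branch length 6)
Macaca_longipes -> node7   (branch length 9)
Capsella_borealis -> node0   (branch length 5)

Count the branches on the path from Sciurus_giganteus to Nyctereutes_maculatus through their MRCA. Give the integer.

5

The MRCA of Sciurus_giganteus and Nyctereutes_maculatus is the node subtending ((Avena_elegans,Nyctereutes_maculatus),((Sciurus_giganteus,Cedrus_orientalis),((Secale_major,Anas_bicolor),(((Canis_major,(Xenopus_occidentalis,Glossina_gracilis,Hylobates_gracilis)),((Colobus_sapiens,Cercopithecus_australis),(Drosophila_arenarius,Carpinus_nanus))),Macaca_longipes)))).
From Sciurus_giganteus up to that node: 3 branches. From Nyctereutes_maculatus up to the same node: 2 branches. Total: 3 + 2 = 5.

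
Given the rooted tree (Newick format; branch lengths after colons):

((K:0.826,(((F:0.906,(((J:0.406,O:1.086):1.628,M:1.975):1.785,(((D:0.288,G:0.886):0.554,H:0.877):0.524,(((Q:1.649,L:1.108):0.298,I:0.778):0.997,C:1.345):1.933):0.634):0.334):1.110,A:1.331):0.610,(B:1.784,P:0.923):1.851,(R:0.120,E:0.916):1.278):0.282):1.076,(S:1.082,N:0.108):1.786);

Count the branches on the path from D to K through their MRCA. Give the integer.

9

The MRCA of D and K is the node subtending (K,(((F,(((J,O),M),(((D,G),H),(((Q,L),I),C)))),A),(B,P),(R,E))).
From D up to that node: 8 branches. From K up to the same node: 1 branch. Total: 8 + 1 = 9.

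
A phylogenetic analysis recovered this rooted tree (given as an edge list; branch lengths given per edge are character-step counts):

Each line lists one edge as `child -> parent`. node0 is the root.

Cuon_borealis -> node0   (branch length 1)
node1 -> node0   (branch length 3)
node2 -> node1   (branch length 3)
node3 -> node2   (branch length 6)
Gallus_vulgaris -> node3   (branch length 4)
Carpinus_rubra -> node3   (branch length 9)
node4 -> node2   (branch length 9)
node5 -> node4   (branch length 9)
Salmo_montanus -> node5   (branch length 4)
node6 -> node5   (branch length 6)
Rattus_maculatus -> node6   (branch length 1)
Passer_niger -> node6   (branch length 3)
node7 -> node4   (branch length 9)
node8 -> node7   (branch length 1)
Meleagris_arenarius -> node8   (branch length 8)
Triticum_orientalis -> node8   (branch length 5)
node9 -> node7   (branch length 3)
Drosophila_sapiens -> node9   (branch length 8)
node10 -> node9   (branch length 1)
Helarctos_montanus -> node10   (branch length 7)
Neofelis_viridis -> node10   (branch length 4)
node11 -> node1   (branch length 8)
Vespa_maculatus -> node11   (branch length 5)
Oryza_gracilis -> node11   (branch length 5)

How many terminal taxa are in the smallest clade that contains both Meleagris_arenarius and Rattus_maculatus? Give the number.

8

The MRCA of Meleagris_arenarius and Rattus_maculatus is the node subtending ((Salmo_montanus,(Rattus_maculatus,Passer_niger)),((Meleagris_arenarius,Triticum_orientalis),(Drosophila_sapiens,(Helarctos_montanus,Neofelis_viridis)))).
That clade contains 8 terminal taxa: Drosophila_sapiens, Helarctos_montanus, Meleagris_arenarius, Neofelis_viridis, Passer_niger, Rattus_maculatus, Salmo_montanus, Triticum_orientalis.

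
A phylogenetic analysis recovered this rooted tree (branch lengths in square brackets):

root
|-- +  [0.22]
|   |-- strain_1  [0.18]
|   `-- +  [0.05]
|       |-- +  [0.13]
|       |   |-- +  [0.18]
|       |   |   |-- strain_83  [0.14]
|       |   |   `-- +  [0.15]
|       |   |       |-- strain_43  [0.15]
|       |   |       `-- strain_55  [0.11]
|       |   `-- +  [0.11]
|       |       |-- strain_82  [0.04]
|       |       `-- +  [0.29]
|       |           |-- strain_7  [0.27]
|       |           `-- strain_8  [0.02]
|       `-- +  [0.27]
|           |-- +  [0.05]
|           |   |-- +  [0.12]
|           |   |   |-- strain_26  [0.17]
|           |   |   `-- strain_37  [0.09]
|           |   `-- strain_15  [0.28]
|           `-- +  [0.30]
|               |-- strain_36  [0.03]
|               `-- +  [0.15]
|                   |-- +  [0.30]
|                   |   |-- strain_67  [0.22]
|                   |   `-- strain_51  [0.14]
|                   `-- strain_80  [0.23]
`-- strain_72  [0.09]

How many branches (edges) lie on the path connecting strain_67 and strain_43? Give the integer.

The MRCA of strain_67 and strain_43 is the node subtending (((strain_83,(strain_43,strain_55)),(strain_82,(strain_7,strain_8))),(((strain_26,strain_37),strain_15),(strain_36,((strain_67,strain_51),strain_80)))).
From strain_67 up to that node: 5 branches. From strain_43 up to the same node: 4 branches. Total: 5 + 4 = 9.

9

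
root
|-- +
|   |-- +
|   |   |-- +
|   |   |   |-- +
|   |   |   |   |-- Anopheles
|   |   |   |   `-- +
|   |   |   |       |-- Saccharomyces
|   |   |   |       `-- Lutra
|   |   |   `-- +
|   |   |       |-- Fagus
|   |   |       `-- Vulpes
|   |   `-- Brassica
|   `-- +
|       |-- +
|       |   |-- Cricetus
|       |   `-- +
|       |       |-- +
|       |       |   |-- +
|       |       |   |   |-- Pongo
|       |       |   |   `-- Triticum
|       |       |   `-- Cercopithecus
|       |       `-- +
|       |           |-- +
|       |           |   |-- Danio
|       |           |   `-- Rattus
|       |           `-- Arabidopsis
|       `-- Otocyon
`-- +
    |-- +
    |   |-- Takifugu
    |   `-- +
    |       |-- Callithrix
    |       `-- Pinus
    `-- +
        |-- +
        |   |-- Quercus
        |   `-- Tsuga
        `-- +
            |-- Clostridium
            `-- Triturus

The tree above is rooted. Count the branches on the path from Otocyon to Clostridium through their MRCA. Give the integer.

The MRCA of Otocyon and Clostridium is the root of the tree.
From Otocyon up to that node: 3 branches. From Clostridium up to the same node: 4 branches. Total: 3 + 4 = 7.

7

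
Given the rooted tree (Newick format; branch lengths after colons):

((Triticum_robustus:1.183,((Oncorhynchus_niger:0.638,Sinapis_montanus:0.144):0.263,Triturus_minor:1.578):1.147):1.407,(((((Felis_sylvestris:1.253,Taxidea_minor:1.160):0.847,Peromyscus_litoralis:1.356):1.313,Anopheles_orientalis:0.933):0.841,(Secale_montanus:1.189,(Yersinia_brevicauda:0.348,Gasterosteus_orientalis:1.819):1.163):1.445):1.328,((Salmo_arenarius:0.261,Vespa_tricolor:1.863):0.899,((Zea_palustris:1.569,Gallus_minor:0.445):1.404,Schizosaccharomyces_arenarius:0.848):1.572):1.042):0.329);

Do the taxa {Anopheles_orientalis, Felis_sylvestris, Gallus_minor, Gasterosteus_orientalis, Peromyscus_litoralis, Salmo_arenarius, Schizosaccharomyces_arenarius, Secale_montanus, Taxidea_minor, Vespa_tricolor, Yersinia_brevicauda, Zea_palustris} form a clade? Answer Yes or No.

The most recent common ancestor of these taxa subtends (((((Felis_sylvestris,Taxidea_minor),Peromyscus_litoralis),Anopheles_orientalis),(Secale_montanus,(Yersinia_brevicauda,Gasterosteus_orientalis))),((Salmo_arenarius,Vespa_tricolor),((Zea_palustris,Gallus_minor),Schizosaccharomyces_arenarius))).
That clade has exactly 12 tips — every listed taxon and nothing else — so the group is monophyletic.

Yes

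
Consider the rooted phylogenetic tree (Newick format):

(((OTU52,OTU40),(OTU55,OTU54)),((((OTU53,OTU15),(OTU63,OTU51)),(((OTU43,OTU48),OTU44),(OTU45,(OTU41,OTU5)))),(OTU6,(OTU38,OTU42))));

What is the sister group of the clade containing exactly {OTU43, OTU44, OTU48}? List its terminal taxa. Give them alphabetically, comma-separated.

The clade containing exactly {OTU43, OTU44, OTU48} attaches to the tree at the node subtending (((OTU43,OTU48),OTU44),(OTU45,(OTU41,OTU5))).
The other lineage descending from that same node — the sister group — is (OTU45,(OTU41,OTU5)); its 3 tips in alphabetical order are the answer.

OTU41, OTU45, OTU5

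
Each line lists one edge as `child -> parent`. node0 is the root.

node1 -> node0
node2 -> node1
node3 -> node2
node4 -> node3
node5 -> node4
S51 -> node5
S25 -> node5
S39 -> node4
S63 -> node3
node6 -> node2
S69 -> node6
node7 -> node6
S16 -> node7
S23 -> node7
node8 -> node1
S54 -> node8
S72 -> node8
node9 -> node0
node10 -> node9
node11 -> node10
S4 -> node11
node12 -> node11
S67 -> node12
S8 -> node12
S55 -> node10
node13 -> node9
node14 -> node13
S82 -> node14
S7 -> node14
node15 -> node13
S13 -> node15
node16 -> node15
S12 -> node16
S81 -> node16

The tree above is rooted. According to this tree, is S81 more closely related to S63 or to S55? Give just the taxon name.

S55

The MRCA of S81 and S55 subtends (((S4,(S67,S8)),S55),((S82,S7),(S13,(S12,S81)))) (9 taxa).
The MRCA of S81 and S63 is the root, subtending the entire tree (18 taxa).
The first is nested inside the second, so S81 shares a more recent common ancestor with S55.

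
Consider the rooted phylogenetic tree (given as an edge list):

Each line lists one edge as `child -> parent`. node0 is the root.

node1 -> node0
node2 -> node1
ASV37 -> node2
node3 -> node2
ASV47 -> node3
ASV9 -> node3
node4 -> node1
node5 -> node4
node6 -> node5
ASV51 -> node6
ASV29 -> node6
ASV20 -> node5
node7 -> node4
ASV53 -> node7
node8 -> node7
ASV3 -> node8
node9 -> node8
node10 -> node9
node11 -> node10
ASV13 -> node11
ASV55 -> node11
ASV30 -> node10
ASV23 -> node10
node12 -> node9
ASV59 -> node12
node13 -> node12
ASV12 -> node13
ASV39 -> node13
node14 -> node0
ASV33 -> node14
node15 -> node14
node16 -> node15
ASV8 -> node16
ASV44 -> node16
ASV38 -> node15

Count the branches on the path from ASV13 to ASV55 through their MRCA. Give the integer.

The MRCA of ASV13 and ASV55 is the node subtending (ASV13,ASV55).
From ASV13 up to that node: 1 branch. From ASV55 up to the same node: 1 branch. Total: 1 + 1 = 2.

2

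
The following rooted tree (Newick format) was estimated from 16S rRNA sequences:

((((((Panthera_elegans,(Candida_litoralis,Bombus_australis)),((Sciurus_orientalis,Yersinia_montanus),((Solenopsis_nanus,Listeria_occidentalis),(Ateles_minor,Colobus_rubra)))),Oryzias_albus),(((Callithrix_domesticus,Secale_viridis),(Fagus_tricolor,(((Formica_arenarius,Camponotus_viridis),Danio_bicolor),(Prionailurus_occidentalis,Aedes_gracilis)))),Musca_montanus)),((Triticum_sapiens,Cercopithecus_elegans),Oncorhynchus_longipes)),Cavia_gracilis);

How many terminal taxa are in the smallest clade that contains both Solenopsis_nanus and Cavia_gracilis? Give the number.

23

The MRCA of Solenopsis_nanus and Cavia_gracilis is the root, so the clade is the entire tree.
That clade contains 23 terminal taxa: Aedes_gracilis, Ateles_minor, Bombus_australis, Callithrix_domesticus, Camponotus_viridis, Candida_litoralis, Cavia_gracilis, Cercopithecus_elegans, Colobus_rubra, Danio_bicolor, Fagus_tricolor, Formica_arenarius, Listeria_occidentalis, Musca_montanus, Oncorhynchus_longipes, Oryzias_albus, Panthera_elegans, Prionailurus_occidentalis, Sciurus_orientalis, Secale_viridis, Solenopsis_nanus, Triticum_sapiens, Yersinia_montanus.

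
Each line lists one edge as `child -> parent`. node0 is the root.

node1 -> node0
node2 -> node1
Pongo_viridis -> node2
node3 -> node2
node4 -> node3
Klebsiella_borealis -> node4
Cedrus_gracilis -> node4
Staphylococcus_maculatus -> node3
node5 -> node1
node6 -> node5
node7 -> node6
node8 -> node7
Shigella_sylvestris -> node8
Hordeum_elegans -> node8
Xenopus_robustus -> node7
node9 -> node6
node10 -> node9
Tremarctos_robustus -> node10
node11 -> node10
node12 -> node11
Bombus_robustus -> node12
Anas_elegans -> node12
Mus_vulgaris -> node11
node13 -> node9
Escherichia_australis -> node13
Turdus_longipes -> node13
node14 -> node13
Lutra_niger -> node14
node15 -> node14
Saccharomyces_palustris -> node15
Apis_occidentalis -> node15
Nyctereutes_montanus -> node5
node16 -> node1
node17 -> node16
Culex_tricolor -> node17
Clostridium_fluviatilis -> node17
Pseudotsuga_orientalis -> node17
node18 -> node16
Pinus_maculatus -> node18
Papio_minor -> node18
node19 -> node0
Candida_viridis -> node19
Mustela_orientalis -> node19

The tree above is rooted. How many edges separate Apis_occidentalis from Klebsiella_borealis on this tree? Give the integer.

The MRCA of Apis_occidentalis and Klebsiella_borealis is the node subtending ((Pongo_viridis,((Klebsiella_borealis,Cedrus_gracilis),Staphylococcus_maculatus)),((((Shigella_sylvestris,Hordeum_elegans),Xenopus_robustus),((Tremarctos_robustus,((Bombus_robustus,Anas_elegans),Mus_vulgaris)),(Escherichia_australis,Turdus_longipes,(Lutra_niger,(Saccharomyces_palustris,Apis_occidentalis))))),Nyctereutes_montanus),((Culex_tricolor,Clostridium_fluviatilis,Pseudotsuga_orientalis),(Pinus_maculatus,Papio_minor))).
From Apis_occidentalis up to that node: 7 branches. From Klebsiella_borealis up to the same node: 4 branches. Total: 7 + 4 = 11.

11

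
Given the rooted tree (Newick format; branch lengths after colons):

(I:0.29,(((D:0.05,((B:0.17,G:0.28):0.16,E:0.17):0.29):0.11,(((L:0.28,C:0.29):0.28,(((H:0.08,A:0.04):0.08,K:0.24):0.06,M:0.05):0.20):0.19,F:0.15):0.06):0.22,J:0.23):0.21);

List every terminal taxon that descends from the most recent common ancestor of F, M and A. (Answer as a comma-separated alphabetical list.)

A, C, F, H, K, L, M

Tracing F: it sits inside (((L,C),(((H,A),K),M)),F).
Tracing M: it sits inside (((H,A),K),M).
Tracing A: it sits inside (H,A).
The smallest clade enclosing all 3 is (((L,C),(((H,A),K),M)),F); the answer is its 7 terminal taxa in alphabetical order.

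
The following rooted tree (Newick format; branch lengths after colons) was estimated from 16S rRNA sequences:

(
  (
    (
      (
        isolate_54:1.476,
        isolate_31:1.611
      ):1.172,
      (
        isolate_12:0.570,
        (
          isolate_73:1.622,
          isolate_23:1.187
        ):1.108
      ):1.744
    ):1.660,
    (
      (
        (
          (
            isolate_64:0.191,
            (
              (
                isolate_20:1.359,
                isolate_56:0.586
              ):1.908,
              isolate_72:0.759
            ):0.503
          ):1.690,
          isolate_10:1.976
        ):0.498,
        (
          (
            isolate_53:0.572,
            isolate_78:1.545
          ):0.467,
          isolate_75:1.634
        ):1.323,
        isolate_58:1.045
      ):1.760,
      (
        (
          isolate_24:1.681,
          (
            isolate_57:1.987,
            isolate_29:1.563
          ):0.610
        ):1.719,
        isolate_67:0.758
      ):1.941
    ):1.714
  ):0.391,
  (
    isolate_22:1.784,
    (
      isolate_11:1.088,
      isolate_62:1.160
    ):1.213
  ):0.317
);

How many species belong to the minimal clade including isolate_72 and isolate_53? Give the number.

The MRCA of isolate_72 and isolate_53 is the node subtending (((isolate_64,((isolate_20,isolate_56),isolate_72)),isolate_10),((isolate_53,isolate_78),isolate_75),isolate_58).
That clade contains 9 terminal taxa: isolate_10, isolate_20, isolate_53, isolate_56, isolate_58, isolate_64, isolate_72, isolate_75, isolate_78.

9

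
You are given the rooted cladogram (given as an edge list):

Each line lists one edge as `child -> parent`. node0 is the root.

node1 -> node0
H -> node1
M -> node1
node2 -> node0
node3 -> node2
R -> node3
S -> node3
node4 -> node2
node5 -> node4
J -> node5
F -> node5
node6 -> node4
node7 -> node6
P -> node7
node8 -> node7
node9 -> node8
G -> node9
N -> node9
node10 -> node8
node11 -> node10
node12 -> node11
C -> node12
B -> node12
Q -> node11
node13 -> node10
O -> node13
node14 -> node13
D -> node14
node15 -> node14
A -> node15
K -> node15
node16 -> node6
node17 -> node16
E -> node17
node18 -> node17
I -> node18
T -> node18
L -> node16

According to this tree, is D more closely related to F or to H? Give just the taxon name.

The MRCA of D and F subtends ((J,F),((P,((G,N),(((C,B),Q),(O,(D,(A,K)))))),((E,(I,T)),L))) (16 taxa).
The MRCA of D and H is the root, subtending the entire tree (20 taxa).
The first is nested inside the second, so D shares a more recent common ancestor with F.

F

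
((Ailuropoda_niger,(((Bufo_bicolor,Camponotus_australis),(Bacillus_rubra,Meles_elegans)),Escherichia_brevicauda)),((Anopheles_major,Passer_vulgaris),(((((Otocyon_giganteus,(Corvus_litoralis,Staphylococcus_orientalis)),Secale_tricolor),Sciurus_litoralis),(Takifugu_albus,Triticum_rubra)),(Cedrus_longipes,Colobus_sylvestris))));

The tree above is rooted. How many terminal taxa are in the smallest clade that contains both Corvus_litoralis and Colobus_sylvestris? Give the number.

The MRCA of Corvus_litoralis and Colobus_sylvestris is the node subtending (((((Otocyon_giganteus,(Corvus_litoralis,Staphylococcus_orientalis)),Secale_tricolor),Sciurus_litoralis),(Takifugu_albus,Triticum_rubra)),(Cedrus_longipes,Colobus_sylvestris)).
That clade contains 9 terminal taxa: Cedrus_longipes, Colobus_sylvestris, Corvus_litoralis, Otocyon_giganteus, Sciurus_litoralis, Secale_tricolor, Staphylococcus_orientalis, Takifugu_albus, Triticum_rubra.

9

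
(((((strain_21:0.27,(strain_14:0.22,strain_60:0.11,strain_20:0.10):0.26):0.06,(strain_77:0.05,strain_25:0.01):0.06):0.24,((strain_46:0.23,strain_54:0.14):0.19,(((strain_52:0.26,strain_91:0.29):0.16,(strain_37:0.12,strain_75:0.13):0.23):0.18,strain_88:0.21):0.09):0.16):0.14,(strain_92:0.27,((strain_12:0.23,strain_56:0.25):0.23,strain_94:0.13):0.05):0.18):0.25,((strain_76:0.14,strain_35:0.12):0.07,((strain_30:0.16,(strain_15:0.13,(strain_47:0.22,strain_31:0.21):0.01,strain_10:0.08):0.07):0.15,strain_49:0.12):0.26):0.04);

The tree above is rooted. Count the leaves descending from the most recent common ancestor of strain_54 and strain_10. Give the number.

The MRCA of strain_54 and strain_10 is the root, so the clade is the entire tree.
That clade contains 25 terminal taxa: strain_10, strain_12, strain_14, strain_15, strain_20, strain_21, strain_25, strain_30, strain_31, strain_35, strain_37, strain_46, strain_47, strain_49, strain_52, strain_54, strain_56, strain_60, strain_75, strain_76, strain_77, strain_88, strain_91, strain_92, strain_94.

25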